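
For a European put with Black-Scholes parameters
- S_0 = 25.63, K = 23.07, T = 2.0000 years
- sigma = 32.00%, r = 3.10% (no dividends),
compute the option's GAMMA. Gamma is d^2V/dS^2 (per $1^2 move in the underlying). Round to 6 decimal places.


d1 = 0.5958047890; d2 = 0.1432564490
phi(d1) = 0.3340614882; exp(-qT) = 1.0000000000; exp(-rT) = 0.9398828868
Gamma = exp(-qT) * phi(d1) / (S * sigma * sqrt(T)) = 1.0000000000 * 0.3340614882 / (25.6300 * 0.3200 * 1.4142135624) = 0.028801

Answer: Gamma = 0.028801


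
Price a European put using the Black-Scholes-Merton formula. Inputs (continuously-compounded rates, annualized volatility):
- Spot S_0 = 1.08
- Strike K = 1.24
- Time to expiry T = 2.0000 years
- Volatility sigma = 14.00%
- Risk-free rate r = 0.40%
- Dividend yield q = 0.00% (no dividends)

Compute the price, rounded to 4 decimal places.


d1 = (ln(S/K) + (r - q + 0.5*sigma^2) * T) / (sigma * sqrt(T)) = -0.55836353
d2 = d1 - sigma * sqrt(T) = -0.75635343
exp(-rT) = 0.99203191; exp(-qT) = 1.00000000
P = K * exp(-rT) * N(-d2) - S_0 * exp(-qT) * N(-d1)
N(-d1) = 0.71170191; N(-d2) = 0.77528134
P = 1.2400 * 0.99203191 * 0.77528134 - 1.0800 * 1.00000000 * 0.71170191 = 0.1851

Answer: Price = 0.1851


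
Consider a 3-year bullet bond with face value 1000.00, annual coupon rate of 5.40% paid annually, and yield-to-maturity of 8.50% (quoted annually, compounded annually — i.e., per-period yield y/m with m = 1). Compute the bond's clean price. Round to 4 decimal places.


Coupon per period c = face * coupon_rate / m = 54.000000
Periods per year m = 1; per-period yield y/m = 0.085000
Number of cashflows N = 3
Cashflows (t years, CF_t, discount factor 1/(1+y/m)^(m*t), PV):
  t = 1.0000: CF_t = 54.000000, DF = 0.921659, PV = 49.769585
  t = 2.0000: CF_t = 54.000000, DF = 0.849455, PV = 45.870585
  t = 3.0000: CF_t = 1054.000000, DF = 0.782908, PV = 825.185136
Price P = sum_t PV_t = 920.825306

Answer: Price = 920.8253


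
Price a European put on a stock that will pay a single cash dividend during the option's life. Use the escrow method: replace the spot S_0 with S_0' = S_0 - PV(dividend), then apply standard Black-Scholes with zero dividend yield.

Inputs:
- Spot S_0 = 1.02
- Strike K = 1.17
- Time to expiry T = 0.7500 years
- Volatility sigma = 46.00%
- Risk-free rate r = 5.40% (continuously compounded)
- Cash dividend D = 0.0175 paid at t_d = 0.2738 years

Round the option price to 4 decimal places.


PV(D) = D * exp(-r * t_d) = 0.0175 * 0.98532356 = 0.01724316
S_0' = S_0 - PV(D) = 1.0200 - 0.01724316 = 1.00275684
d1 = (ln(S_0'/K) + (r + sigma^2/2)*T) / (sigma*sqrt(T)) = -0.08635329
d2 = d1 - sigma*sqrt(T) = -0.48472497
exp(-rT) = 0.96030916
N(-d1) = 0.53440721; N(-d2) = 0.68606428
P = K * exp(-rT) * N(-d2) - S_0' * N(-d1) = 1.1700 * 0.96030916 * 0.68606428 - 1.00275684 * 0.53440721 = 0.2350

Answer: Price = 0.2350


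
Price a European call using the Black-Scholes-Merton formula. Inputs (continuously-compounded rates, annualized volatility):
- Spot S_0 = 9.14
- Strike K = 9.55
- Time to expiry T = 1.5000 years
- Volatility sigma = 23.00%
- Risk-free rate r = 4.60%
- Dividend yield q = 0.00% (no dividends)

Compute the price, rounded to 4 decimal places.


Answer: Price = 1.1284

Derivation:
d1 = (ln(S/K) + (r - q + 0.5*sigma^2) * T) / (sigma * sqrt(T)) = 0.23001856
d2 = d1 - sigma * sqrt(T) = -0.05167276
exp(-rT) = 0.93332668; exp(-qT) = 1.00000000
C = S_0 * exp(-qT) * N(d1) - K * exp(-rT) * N(d2)
N(d1) = 0.59096132; N(d2) = 0.47939472
C = 9.1400 * 1.00000000 * 0.59096132 - 9.5500 * 0.93332668 * 0.47939472 = 1.1284


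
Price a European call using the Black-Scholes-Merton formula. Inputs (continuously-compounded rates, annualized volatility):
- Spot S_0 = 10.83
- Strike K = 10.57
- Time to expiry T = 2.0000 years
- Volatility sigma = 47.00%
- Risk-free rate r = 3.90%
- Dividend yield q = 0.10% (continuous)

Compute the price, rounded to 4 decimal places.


Answer: Price = 3.2249

Derivation:
d1 = (ln(S/K) + (r - q + 0.5*sigma^2) * T) / (sigma * sqrt(T)) = 0.48324018
d2 = d1 - sigma * sqrt(T) = -0.18144020
exp(-rT) = 0.92496443; exp(-qT) = 0.99800200
C = S_0 * exp(-qT) * N(d1) - K * exp(-rT) * N(d2)
N(d1) = 0.68553739; N(d2) = 0.42801103
C = 10.8300 * 0.99800200 * 0.68553739 - 10.5700 * 0.92496443 * 0.42801103 = 3.2249


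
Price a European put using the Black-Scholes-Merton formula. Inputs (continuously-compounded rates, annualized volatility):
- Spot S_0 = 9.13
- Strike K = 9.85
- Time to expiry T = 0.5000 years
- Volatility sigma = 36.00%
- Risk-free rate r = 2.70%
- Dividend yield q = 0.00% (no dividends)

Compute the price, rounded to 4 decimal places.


d1 = (ln(S/K) + (r - q + 0.5*sigma^2) * T) / (sigma * sqrt(T)) = -0.11787376
d2 = d1 - sigma * sqrt(T) = -0.37243220
exp(-rT) = 0.98659072; exp(-qT) = 1.00000000
P = K * exp(-rT) * N(-d2) - S_0 * exp(-qT) * N(-d1)
N(-d1) = 0.54691616; N(-d2) = 0.64521446
P = 9.8500 * 0.98659072 * 0.64521446 - 9.1300 * 1.00000000 * 0.54691616 = 1.2768

Answer: Price = 1.2768


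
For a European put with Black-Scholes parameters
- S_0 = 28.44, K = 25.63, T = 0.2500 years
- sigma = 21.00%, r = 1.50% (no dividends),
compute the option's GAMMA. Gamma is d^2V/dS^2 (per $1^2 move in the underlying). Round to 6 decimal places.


d1 = 1.0790053768; d2 = 0.9740053768
phi(d1) = 0.2228926899; exp(-qT) = 1.0000000000; exp(-rT) = 0.9962570225
Gamma = exp(-qT) * phi(d1) / (S * sigma * sqrt(T)) = 1.0000000000 * 0.2228926899 / (28.4400 * 0.2100 * 0.5000000000) = 0.074641

Answer: Gamma = 0.074641


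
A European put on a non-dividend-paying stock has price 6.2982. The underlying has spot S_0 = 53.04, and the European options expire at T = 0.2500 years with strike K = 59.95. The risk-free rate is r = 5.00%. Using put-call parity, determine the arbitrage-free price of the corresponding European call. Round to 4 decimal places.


Put-call parity: C - P = S_0 * exp(-qT) - K * exp(-rT).
S_0 * exp(-qT) = 53.0400 * 1.00000000 = 53.04000000
K * exp(-rT) = 59.9500 * 0.98757780 = 59.20528914
C = P + S*exp(-qT) - K*exp(-rT)
C = 6.2982 + 53.04000000 - 59.20528914 = 0.1329

Answer: Call price = 0.1329


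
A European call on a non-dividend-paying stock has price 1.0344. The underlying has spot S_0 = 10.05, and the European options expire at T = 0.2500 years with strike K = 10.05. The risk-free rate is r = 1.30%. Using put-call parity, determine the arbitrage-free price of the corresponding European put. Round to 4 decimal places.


Put-call parity: C - P = S_0 * exp(-qT) - K * exp(-rT).
S_0 * exp(-qT) = 10.0500 * 1.00000000 = 10.05000000
K * exp(-rT) = 10.0500 * 0.99675528 = 10.01739052
P = C - S*exp(-qT) + K*exp(-rT)
P = 1.0344 - 10.05000000 + 10.01739052 = 1.0018

Answer: Put price = 1.0018


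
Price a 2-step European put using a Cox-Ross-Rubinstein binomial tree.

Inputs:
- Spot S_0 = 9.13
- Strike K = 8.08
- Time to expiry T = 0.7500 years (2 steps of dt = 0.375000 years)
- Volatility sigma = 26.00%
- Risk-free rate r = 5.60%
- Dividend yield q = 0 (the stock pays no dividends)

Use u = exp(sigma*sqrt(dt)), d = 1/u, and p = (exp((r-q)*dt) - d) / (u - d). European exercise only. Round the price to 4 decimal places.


Answer: Price = V(0,0) = 0.3094

Derivation:
dt = T/N = 0.375000
u = exp(sigma*sqrt(dt)) = 1.172592; d = 1/u = 0.852811
p = (exp((r-q)*dt) - d) / (u - d) = 0.526644
Discount per step: exp(-r*dt) = 0.979219
Stock lattice S(k, i) with i counting down-moves:
  k=0: S(0,0) = 9.1300
  k=1: S(1,0) = 10.7058; S(1,1) = 7.7862
  k=2: S(2,0) = 12.5535; S(2,1) = 9.1300; S(2,2) = 6.6401
Terminal payoffs V(N, i) = max(K - S_T, 0):
  V(2,0) = 0.000000; V(2,1) = 0.000000; V(2,2) = 1.439867
Backward induction: V(k, i) = exp(-r*dt) * [p * V(k+1, i) + (1-p) * V(k+1, i+1)].
  V(1,0) = exp(-r*dt) * [p*0.000000 + (1-p)*0.000000] = 0.000000
  V(1,1) = exp(-r*dt) * [p*0.000000 + (1-p)*1.439867] = 0.667406
  V(0,0) = exp(-r*dt) * [p*0.000000 + (1-p)*0.667406] = 0.309355


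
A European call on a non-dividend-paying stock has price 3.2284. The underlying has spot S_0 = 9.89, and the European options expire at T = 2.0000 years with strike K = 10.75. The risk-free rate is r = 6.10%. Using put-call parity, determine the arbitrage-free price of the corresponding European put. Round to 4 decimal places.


Answer: Put price = 2.8537

Derivation:
Put-call parity: C - P = S_0 * exp(-qT) - K * exp(-rT).
S_0 * exp(-qT) = 9.8900 * 1.00000000 = 9.89000000
K * exp(-rT) = 10.7500 * 0.88514837 = 9.51534496
P = C - S*exp(-qT) + K*exp(-rT)
P = 3.2284 - 9.89000000 + 9.51534496 = 2.8537


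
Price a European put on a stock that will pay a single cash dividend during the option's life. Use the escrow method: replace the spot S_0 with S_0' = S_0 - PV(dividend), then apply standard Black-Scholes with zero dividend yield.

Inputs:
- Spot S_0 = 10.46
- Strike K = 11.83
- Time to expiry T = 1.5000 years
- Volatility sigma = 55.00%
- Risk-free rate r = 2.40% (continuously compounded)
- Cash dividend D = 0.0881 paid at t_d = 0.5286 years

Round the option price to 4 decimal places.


PV(D) = D * exp(-r * t_d) = 0.0881 * 0.98739373 = 0.08698939
S_0' = S_0 - PV(D) = 10.4600 - 0.08698939 = 10.37301061
d1 = (ln(S_0'/K) + (r + sigma^2/2)*T) / (sigma*sqrt(T)) = 0.19513321
d2 = d1 - sigma*sqrt(T) = -0.47847647
exp(-rT) = 0.96464029
N(-d1) = 0.42264433; N(-d2) = 0.68384444
P = K * exp(-rT) * N(-d2) - S_0' * N(-d1) = 11.8300 * 0.96464029 * 0.68384444 - 10.37301061 * 0.42264433 = 3.4197

Answer: Price = 3.4197


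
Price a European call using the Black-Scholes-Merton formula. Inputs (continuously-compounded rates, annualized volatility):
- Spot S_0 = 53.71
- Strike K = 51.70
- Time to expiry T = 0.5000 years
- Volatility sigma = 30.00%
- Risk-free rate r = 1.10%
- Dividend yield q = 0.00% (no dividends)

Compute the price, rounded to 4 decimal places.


d1 = (ln(S/K) + (r - q + 0.5*sigma^2) * T) / (sigma * sqrt(T)) = 0.31179366
d2 = d1 - sigma * sqrt(T) = 0.09966162
exp(-rT) = 0.99451510; exp(-qT) = 1.00000000
C = S_0 * exp(-qT) * N(d1) - K * exp(-rT) * N(d2)
N(d1) = 0.62240133; N(d2) = 0.53969351
C = 53.7100 * 1.00000000 * 0.62240133 - 51.7000 * 0.99451510 * 0.53969351 = 5.6801

Answer: Price = 5.6801


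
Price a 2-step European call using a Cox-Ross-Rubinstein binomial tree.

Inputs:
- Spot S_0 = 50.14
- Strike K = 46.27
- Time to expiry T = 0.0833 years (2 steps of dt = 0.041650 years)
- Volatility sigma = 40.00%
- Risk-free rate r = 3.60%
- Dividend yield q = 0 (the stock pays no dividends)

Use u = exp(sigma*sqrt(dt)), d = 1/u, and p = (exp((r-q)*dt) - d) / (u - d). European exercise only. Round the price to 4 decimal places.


Answer: Price = V(0,0) = 4.9682

Derivation:
dt = T/N = 0.041650
u = exp(sigma*sqrt(dt)) = 1.085058; d = 1/u = 0.921610
p = (exp((r-q)*dt) - d) / (u - d) = 0.488783
Discount per step: exp(-r*dt) = 0.998502
Stock lattice S(k, i) with i counting down-moves:
  k=0: S(0,0) = 50.1400
  k=1: S(1,0) = 54.4048; S(1,1) = 46.2095
  k=2: S(2,0) = 59.0324; S(2,1) = 50.1400; S(2,2) = 42.5871
Terminal payoffs V(N, i) = max(S_T - K, 0):
  V(2,0) = 12.762359; V(2,1) = 3.870000; V(2,2) = 0.000000
Backward induction: V(k, i) = exp(-r*dt) * [p * V(k+1, i) + (1-p) * V(k+1, i+1)].
  V(1,0) = exp(-r*dt) * [p*12.762359 + (1-p)*3.870000] = 8.204127
  V(1,1) = exp(-r*dt) * [p*3.870000 + (1-p)*0.000000] = 1.888758
  V(0,0) = exp(-r*dt) * [p*8.204127 + (1-p)*1.888758] = 4.968151


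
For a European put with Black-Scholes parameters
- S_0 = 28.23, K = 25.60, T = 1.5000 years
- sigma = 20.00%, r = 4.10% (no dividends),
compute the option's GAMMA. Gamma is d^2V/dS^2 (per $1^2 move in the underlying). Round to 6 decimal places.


d1 = 0.7727849906; d2 = 0.5278360163
phi(d1) = 0.2959582582; exp(-qT) = 1.0000000000; exp(-rT) = 0.9403529457
Gamma = exp(-qT) * phi(d1) / (S * sigma * sqrt(T)) = 1.0000000000 * 0.2959582582 / (28.2300 * 0.2000 * 1.2247448714) = 0.042800

Answer: Gamma = 0.042800


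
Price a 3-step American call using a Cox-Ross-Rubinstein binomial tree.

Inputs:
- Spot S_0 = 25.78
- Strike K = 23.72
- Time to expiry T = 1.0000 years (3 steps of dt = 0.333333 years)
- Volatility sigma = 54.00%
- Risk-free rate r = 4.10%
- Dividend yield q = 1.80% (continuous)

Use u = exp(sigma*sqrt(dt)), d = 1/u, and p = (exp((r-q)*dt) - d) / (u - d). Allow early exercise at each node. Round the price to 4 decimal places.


Answer: Price = V(0,0) = 6.8477

Derivation:
dt = T/N = 0.333333
u = exp(sigma*sqrt(dt)) = 1.365839; d = 1/u = 0.732151
p = (exp((r-q)*dt) - d) / (u - d) = 0.434828
Discount per step: exp(-r*dt) = 0.986426
Stock lattice S(k, i) with i counting down-moves:
  k=0: S(0,0) = 25.7800
  k=1: S(1,0) = 35.2113; S(1,1) = 18.8748
  k=2: S(2,0) = 48.0930; S(2,1) = 25.7800; S(2,2) = 13.8192
  k=3: S(3,0) = 65.6874; S(3,1) = 35.2113; S(3,2) = 18.8748; S(3,3) = 10.1178
Terminal payoffs V(N, i) = max(S_T - K, 0):
  V(3,0) = 41.967354; V(3,1) = 11.491338; V(3,2) = 0.000000; V(3,3) = 0.000000
Backward induction: V(k, i) = exp(-r*dt) * [p * V(k+1, i) + (1-p) * V(k+1, i+1)]; then take max(V_cont, immediate exercise) for American.
  V(2,0) = exp(-r*dt) * [p*41.967354 + (1-p)*11.491338] = 24.407305; exercise = 24.373031; V(2,0) = max -> 24.407305
  V(2,1) = exp(-r*dt) * [p*11.491338 + (1-p)*0.000000] = 4.928930; exercise = 2.060000; V(2,1) = max -> 4.928930
  V(2,2) = exp(-r*dt) * [p*0.000000 + (1-p)*0.000000] = 0.000000; exercise = 0.000000; V(2,2) = max -> 0.000000
  V(1,0) = exp(-r*dt) * [p*24.407305 + (1-p)*4.928930] = 13.216802; exercise = 11.491338; V(1,0) = max -> 13.216802
  V(1,1) = exp(-r*dt) * [p*4.928930 + (1-p)*0.000000] = 2.114145; exercise = 0.000000; V(1,1) = max -> 2.114145
  V(0,0) = exp(-r*dt) * [p*13.216802 + (1-p)*2.114145] = 6.847664; exercise = 2.060000; V(0,0) = max -> 6.847664


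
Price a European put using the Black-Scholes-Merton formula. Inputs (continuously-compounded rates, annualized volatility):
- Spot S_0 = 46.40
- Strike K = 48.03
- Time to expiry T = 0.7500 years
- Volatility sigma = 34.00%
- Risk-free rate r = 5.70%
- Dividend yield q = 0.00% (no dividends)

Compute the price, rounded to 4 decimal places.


Answer: Price = 5.2207

Derivation:
d1 = (ln(S/K) + (r - q + 0.5*sigma^2) * T) / (sigma * sqrt(T)) = 0.17515328
d2 = d1 - sigma * sqrt(T) = -0.11929536
exp(-rT) = 0.95815090; exp(-qT) = 1.00000000
P = K * exp(-rT) * N(-d2) - S_0 * exp(-qT) * N(-d1)
N(-d1) = 0.43047960; N(-d2) = 0.54747932
P = 48.0300 * 0.95815090 * 0.54747932 - 46.4000 * 1.00000000 * 0.43047960 = 5.2207


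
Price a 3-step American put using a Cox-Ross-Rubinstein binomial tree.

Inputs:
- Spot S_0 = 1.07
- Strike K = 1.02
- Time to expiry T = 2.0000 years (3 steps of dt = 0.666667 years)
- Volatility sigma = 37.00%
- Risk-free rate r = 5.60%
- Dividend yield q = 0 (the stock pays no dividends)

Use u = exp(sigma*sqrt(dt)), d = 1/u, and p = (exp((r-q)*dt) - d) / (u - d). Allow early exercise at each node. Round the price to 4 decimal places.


Answer: Price = V(0,0) = 0.1588

Derivation:
dt = T/N = 0.666667
u = exp(sigma*sqrt(dt)) = 1.352702; d = 1/u = 0.739261
p = (exp((r-q)*dt) - d) / (u - d) = 0.487053
Discount per step: exp(-r*dt) = 0.963355
Stock lattice S(k, i) with i counting down-moves:
  k=0: S(0,0) = 1.0700
  k=1: S(1,0) = 1.4474; S(1,1) = 0.7910
  k=2: S(2,0) = 1.9579; S(2,1) = 1.0700; S(2,2) = 0.5848
  k=3: S(3,0) = 2.6484; S(3,1) = 1.4474; S(3,2) = 0.7910; S(3,3) = 0.4323
Terminal payoffs V(N, i) = max(K - S_T, 0):
  V(3,0) = 0.000000; V(3,1) = 0.000000; V(3,2) = 0.228990; V(3,3) = 0.587707
Backward induction: V(k, i) = exp(-r*dt) * [p * V(k+1, i) + (1-p) * V(k+1, i+1)]; then take max(V_cont, immediate exercise) for American.
  V(2,0) = exp(-r*dt) * [p*0.000000 + (1-p)*0.000000] = 0.000000; exercise = 0.000000; V(2,0) = max -> 0.000000
  V(2,1) = exp(-r*dt) * [p*0.000000 + (1-p)*0.228990] = 0.113156; exercise = 0.000000; V(2,1) = max -> 0.113156
  V(2,2) = exp(-r*dt) * [p*0.228990 + (1-p)*0.587707] = 0.397859; exercise = 0.435237; V(2,2) = max -> 0.435237
  V(1,0) = exp(-r*dt) * [p*0.000000 + (1-p)*0.113156] = 0.055916; exercise = 0.000000; V(1,0) = max -> 0.055916
  V(1,1) = exp(-r*dt) * [p*0.113156 + (1-p)*0.435237] = 0.268166; exercise = 0.228990; V(1,1) = max -> 0.268166
  V(0,0) = exp(-r*dt) * [p*0.055916 + (1-p)*0.268166] = 0.158750; exercise = 0.000000; V(0,0) = max -> 0.158750


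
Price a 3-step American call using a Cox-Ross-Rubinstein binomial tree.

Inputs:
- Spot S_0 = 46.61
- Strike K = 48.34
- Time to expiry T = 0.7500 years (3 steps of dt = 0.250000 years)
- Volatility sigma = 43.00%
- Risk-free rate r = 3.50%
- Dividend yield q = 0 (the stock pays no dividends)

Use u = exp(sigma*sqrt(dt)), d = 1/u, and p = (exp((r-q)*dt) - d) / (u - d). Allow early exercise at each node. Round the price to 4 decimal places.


dt = T/N = 0.250000
u = exp(sigma*sqrt(dt)) = 1.239862; d = 1/u = 0.806541
p = (exp((r-q)*dt) - d) / (u - d) = 0.466738
Discount per step: exp(-r*dt) = 0.991288
Stock lattice S(k, i) with i counting down-moves:
  k=0: S(0,0) = 46.6100
  k=1: S(1,0) = 57.7900; S(1,1) = 37.5929
  k=2: S(2,0) = 71.6516; S(2,1) = 46.6100; S(2,2) = 30.3202
  k=3: S(3,0) = 88.8381; S(3,1) = 57.7900; S(3,2) = 37.5929; S(3,3) = 24.4545
Terminal payoffs V(N, i) = max(S_T - K, 0):
  V(3,0) = 40.498055; V(3,1) = 9.449963; V(3,2) = 0.000000; V(3,3) = 0.000000
Backward induction: V(k, i) = exp(-r*dt) * [p * V(k+1, i) + (1-p) * V(k+1, i+1)]; then take max(V_cont, immediate exercise) for American.
  V(2,0) = exp(-r*dt) * [p*40.498055 + (1-p)*9.449963] = 23.732703; exercise = 23.311573; V(2,0) = max -> 23.732703
  V(2,1) = exp(-r*dt) * [p*9.449963 + (1-p)*0.000000] = 4.372228; exercise = 0.000000; V(2,1) = max -> 4.372228
  V(2,2) = exp(-r*dt) * [p*0.000000 + (1-p)*0.000000] = 0.000000; exercise = 0.000000; V(2,2) = max -> 0.000000
  V(1,0) = exp(-r*dt) * [p*23.732703 + (1-p)*4.372228] = 13.291677; exercise = 9.449963; V(1,0) = max -> 13.291677
  V(1,1) = exp(-r*dt) * [p*4.372228 + (1-p)*0.000000] = 2.022905; exercise = 0.000000; V(1,1) = max -> 2.022905
  V(0,0) = exp(-r*dt) * [p*13.291677 + (1-p)*2.022905] = 7.219021; exercise = 0.000000; V(0,0) = max -> 7.219021

Answer: Price = V(0,0) = 7.2190


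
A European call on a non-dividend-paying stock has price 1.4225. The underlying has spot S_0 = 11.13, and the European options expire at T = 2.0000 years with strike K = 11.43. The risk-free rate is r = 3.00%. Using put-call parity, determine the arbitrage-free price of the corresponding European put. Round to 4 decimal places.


Answer: Put price = 1.0569

Derivation:
Put-call parity: C - P = S_0 * exp(-qT) - K * exp(-rT).
S_0 * exp(-qT) = 11.1300 * 1.00000000 = 11.13000000
K * exp(-rT) = 11.4300 * 0.94176453 = 10.76436862
P = C - S*exp(-qT) + K*exp(-rT)
P = 1.4225 - 11.13000000 + 10.76436862 = 1.0569


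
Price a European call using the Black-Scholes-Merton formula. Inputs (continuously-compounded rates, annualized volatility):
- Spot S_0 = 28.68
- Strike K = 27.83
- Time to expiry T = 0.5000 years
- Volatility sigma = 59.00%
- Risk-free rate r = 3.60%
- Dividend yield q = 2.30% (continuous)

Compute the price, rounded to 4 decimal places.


d1 = (ln(S/K) + (r - q + 0.5*sigma^2) * T) / (sigma * sqrt(T)) = 0.29629078
d2 = d1 - sigma * sqrt(T) = -0.12090222
exp(-rT) = 0.98216103; exp(-qT) = 0.98856587
C = S_0 * exp(-qT) * N(d1) - K * exp(-rT) * N(d2)
N(d1) = 0.61649599; N(d2) = 0.45188424
C = 28.6800 * 0.98856587 * 0.61649599 - 27.8300 * 0.98216103 * 0.45188424 = 5.1273

Answer: Price = 5.1273


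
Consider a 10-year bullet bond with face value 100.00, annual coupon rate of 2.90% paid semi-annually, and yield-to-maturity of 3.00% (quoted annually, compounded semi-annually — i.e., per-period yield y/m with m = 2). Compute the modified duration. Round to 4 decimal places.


Coupon per period c = face * coupon_rate / m = 1.450000
Periods per year m = 2; per-period yield y/m = 0.015000
Number of cashflows N = 20
Cashflows (t years, CF_t, discount factor 1/(1+y/m)^(m*t), PV):
  t = 0.5000: CF_t = 1.450000, DF = 0.985222, PV = 1.428571
  t = 1.0000: CF_t = 1.450000, DF = 0.970662, PV = 1.407460
  t = 1.5000: CF_t = 1.450000, DF = 0.956317, PV = 1.386660
  t = 2.0000: CF_t = 1.450000, DF = 0.942184, PV = 1.366167
  t = 2.5000: CF_t = 1.450000, DF = 0.928260, PV = 1.345977
  t = 3.0000: CF_t = 1.450000, DF = 0.914542, PV = 1.326086
  t = 3.5000: CF_t = 1.450000, DF = 0.901027, PV = 1.306489
  t = 4.0000: CF_t = 1.450000, DF = 0.887711, PV = 1.287181
  t = 4.5000: CF_t = 1.450000, DF = 0.874592, PV = 1.268159
  t = 5.0000: CF_t = 1.450000, DF = 0.861667, PV = 1.249417
  t = 5.5000: CF_t = 1.450000, DF = 0.848933, PV = 1.230953
  t = 6.0000: CF_t = 1.450000, DF = 0.836387, PV = 1.212762
  t = 6.5000: CF_t = 1.450000, DF = 0.824027, PV = 1.194839
  t = 7.0000: CF_t = 1.450000, DF = 0.811849, PV = 1.177181
  t = 7.5000: CF_t = 1.450000, DF = 0.799852, PV = 1.159785
  t = 8.0000: CF_t = 1.450000, DF = 0.788031, PV = 1.142645
  t = 8.5000: CF_t = 1.450000, DF = 0.776385, PV = 1.125759
  t = 9.0000: CF_t = 1.450000, DF = 0.764912, PV = 1.109122
  t = 9.5000: CF_t = 1.450000, DF = 0.753607, PV = 1.092731
  t = 10.0000: CF_t = 101.450000, DF = 0.742470, PV = 75.323624
Price P = sum_t PV_t = 99.141568
First compute Macaulay numerator sum_t t * PV_t:
  t * PV_t at t = 0.5000: 0.714286
  t * PV_t at t = 1.0000: 1.407460
  t * PV_t at t = 1.5000: 2.079989
  t * PV_t at t = 2.0000: 2.732334
  t * PV_t at t = 2.5000: 3.364944
  t * PV_t at t = 3.0000: 3.978259
  t * PV_t at t = 3.5000: 4.572711
  t * PV_t at t = 4.0000: 5.148725
  t * PV_t at t = 4.5000: 5.706714
  t * PV_t at t = 5.0000: 6.247087
  t * PV_t at t = 5.5000: 6.770243
  t * PV_t at t = 6.0000: 7.276571
  t * PV_t at t = 6.5000: 7.766455
  t * PV_t at t = 7.0000: 8.240270
  t * PV_t at t = 7.5000: 8.698385
  t * PV_t at t = 8.0000: 9.141160
  t * PV_t at t = 8.5000: 9.568948
  t * PV_t at t = 9.0000: 9.982096
  t * PV_t at t = 9.5000: 10.380943
  t * PV_t at t = 10.0000: 753.236239
Macaulay duration D = 867.013818 / 99.141568 = 8.745210
Modified duration = D / (1 + y/m) = 8.745210 / (1 + 0.015000) = 8.615970

Answer: Modified duration = 8.6160


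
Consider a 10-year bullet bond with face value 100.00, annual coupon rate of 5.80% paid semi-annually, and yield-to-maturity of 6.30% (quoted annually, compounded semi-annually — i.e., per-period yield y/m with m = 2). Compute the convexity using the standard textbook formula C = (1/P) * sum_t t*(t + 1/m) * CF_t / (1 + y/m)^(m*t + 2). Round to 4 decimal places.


Answer: Convexity = 68.7805

Derivation:
Coupon per period c = face * coupon_rate / m = 2.900000
Periods per year m = 2; per-period yield y/m = 0.031500
Number of cashflows N = 20
Cashflows (t years, CF_t, discount factor 1/(1+y/m)^(m*t), PV):
  t = 0.5000: CF_t = 2.900000, DF = 0.969462, PV = 2.811440
  t = 1.0000: CF_t = 2.900000, DF = 0.939856, PV = 2.725584
  t = 1.5000: CF_t = 2.900000, DF = 0.911155, PV = 2.642350
  t = 2.0000: CF_t = 2.900000, DF = 0.883330, PV = 2.561658
  t = 2.5000: CF_t = 2.900000, DF = 0.856355, PV = 2.483430
  t = 3.0000: CF_t = 2.900000, DF = 0.830204, PV = 2.407590
  t = 3.5000: CF_t = 2.900000, DF = 0.804851, PV = 2.334067
  t = 4.0000: CF_t = 2.900000, DF = 0.780272, PV = 2.262789
  t = 4.5000: CF_t = 2.900000, DF = 0.756444, PV = 2.193688
  t = 5.0000: CF_t = 2.900000, DF = 0.733344, PV = 2.126697
  t = 5.5000: CF_t = 2.900000, DF = 0.710949, PV = 2.061752
  t = 6.0000: CF_t = 2.900000, DF = 0.689238, PV = 1.998790
  t = 6.5000: CF_t = 2.900000, DF = 0.668190, PV = 1.937751
  t = 7.0000: CF_t = 2.900000, DF = 0.647785, PV = 1.878576
  t = 7.5000: CF_t = 2.900000, DF = 0.628003, PV = 1.821208
  t = 8.0000: CF_t = 2.900000, DF = 0.608825, PV = 1.765592
  t = 8.5000: CF_t = 2.900000, DF = 0.590232, PV = 1.711674
  t = 9.0000: CF_t = 2.900000, DF = 0.572208, PV = 1.659403
  t = 9.5000: CF_t = 2.900000, DF = 0.554734, PV = 1.608728
  t = 10.0000: CF_t = 102.900000, DF = 0.537793, PV = 55.338926
Price P = sum_t PV_t = 96.331693
Convexity numerator sum_t t*(t + 1/m) * CF_t / (1+y/m)^(m*t + 2):
  t = 0.5000: term = 1.321175
  t = 1.0000: term = 3.842486
  t = 1.5000: term = 7.450289
  t = 2.0000: term = 12.037952
  t = 2.5000: term = 17.505505
  t = 3.0000: term = 23.759289
  t = 3.5000: term = 30.711635
  t = 4.0000: term = 38.280551
  t = 4.5000: term = 46.389422
  t = 5.0000: term = 54.966730
  t = 5.5000: term = 63.945784
  t = 6.0000: term = 73.264460
  t = 6.5000: term = 82.864957
  t = 7.0000: term = 92.693565
  t = 7.5000: term = 102.700439
  t = 8.0000: term = 112.839390
  t = 8.5000: term = 123.067682
  t = 9.0000: term = 133.345838
  t = 9.5000: term = 143.637463
  t = 10.0000: term = 5461.118031
Convexity = (1/P) * sum = 6625.742642 / 96.331693 = 68.780507


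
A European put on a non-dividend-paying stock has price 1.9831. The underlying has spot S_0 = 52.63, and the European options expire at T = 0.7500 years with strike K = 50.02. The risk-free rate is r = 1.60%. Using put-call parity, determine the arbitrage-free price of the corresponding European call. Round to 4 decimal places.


Put-call parity: C - P = S_0 * exp(-qT) - K * exp(-rT).
S_0 * exp(-qT) = 52.6300 * 1.00000000 = 52.63000000
K * exp(-rT) = 50.0200 * 0.98807171 = 49.42334708
C = P + S*exp(-qT) - K*exp(-rT)
C = 1.9831 + 52.63000000 - 49.42334708 = 5.1898

Answer: Call price = 5.1898


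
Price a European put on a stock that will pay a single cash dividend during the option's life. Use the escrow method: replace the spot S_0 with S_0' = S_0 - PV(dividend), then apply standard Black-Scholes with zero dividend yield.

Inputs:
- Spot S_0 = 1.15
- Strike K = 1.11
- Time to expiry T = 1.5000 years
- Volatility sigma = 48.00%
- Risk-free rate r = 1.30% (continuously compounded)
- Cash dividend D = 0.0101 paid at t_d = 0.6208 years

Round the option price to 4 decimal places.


Answer: Price = 0.2327

Derivation:
PV(D) = D * exp(-r * t_d) = 0.0101 * 0.99196208 = 0.01001882
S_0' = S_0 - PV(D) = 1.1500 - 0.01001882 = 1.13998118
d1 = (ln(S_0'/K) + (r + sigma^2/2)*T) / (sigma*sqrt(T)) = 0.37244447
d2 = d1 - sigma*sqrt(T) = -0.21543306
exp(-rT) = 0.98068890
N(-d1) = 0.35478097; N(-d2) = 0.58528515
P = K * exp(-rT) * N(-d2) - S_0' * N(-d1) = 1.1100 * 0.98068890 * 0.58528515 - 1.13998118 * 0.35478097 = 0.2327


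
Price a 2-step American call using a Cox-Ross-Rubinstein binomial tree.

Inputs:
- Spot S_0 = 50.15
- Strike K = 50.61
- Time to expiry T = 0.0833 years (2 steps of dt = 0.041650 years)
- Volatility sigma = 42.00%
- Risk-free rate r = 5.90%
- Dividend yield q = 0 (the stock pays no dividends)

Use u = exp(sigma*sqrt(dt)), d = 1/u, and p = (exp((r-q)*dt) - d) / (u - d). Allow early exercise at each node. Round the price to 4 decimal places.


dt = T/N = 0.041650
u = exp(sigma*sqrt(dt)) = 1.089496; d = 1/u = 0.917856
p = (exp((r-q)*dt) - d) / (u - d) = 0.492919
Discount per step: exp(-r*dt) = 0.997546
Stock lattice S(k, i) with i counting down-moves:
  k=0: S(0,0) = 50.1500
  k=1: S(1,0) = 54.6382; S(1,1) = 46.0305
  k=2: S(2,0) = 59.5281; S(2,1) = 50.1500; S(2,2) = 42.2493
Terminal payoffs V(N, i) = max(S_T - K, 0):
  V(2,0) = 8.918102; V(2,1) = 0.000000; V(2,2) = 0.000000
Backward induction: V(k, i) = exp(-r*dt) * [p * V(k+1, i) + (1-p) * V(k+1, i+1)]; then take max(V_cont, immediate exercise) for American.
  V(1,0) = exp(-r*dt) * [p*8.918102 + (1-p)*0.000000] = 4.385112; exercise = 4.028213; V(1,0) = max -> 4.385112
  V(1,1) = exp(-r*dt) * [p*0.000000 + (1-p)*0.000000] = 0.000000; exercise = 0.000000; V(1,1) = max -> 0.000000
  V(0,0) = exp(-r*dt) * [p*4.385112 + (1-p)*0.000000] = 2.156199; exercise = 0.000000; V(0,0) = max -> 2.156199

Answer: Price = V(0,0) = 2.1562


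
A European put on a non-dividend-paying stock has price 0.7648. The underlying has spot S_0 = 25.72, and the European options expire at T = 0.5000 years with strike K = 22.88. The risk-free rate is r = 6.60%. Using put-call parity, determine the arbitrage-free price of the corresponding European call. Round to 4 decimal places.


Put-call parity: C - P = S_0 * exp(-qT) - K * exp(-rT).
S_0 * exp(-qT) = 25.7200 * 1.00000000 = 25.72000000
K * exp(-rT) = 22.8800 * 0.96753856 = 22.13728224
C = P + S*exp(-qT) - K*exp(-rT)
C = 0.7648 + 25.72000000 - 22.13728224 = 4.3475

Answer: Call price = 4.3475


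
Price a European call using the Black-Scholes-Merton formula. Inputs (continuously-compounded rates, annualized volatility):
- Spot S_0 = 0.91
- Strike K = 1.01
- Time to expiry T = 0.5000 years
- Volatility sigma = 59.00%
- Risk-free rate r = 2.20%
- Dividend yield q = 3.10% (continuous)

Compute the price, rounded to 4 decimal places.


d1 = (ln(S/K) + (r - q + 0.5*sigma^2) * T) / (sigma * sqrt(T)) = -0.05210061
d2 = d1 - sigma * sqrt(T) = -0.46929361
exp(-rT) = 0.98906028; exp(-qT) = 0.98461951
C = S_0 * exp(-qT) * N(d1) - K * exp(-rT) * N(d2)
N(d1) = 0.47922426; N(d2) = 0.31942989
C = 0.9100 * 0.98461951 * 0.47922426 - 1.0100 * 0.98906028 * 0.31942989 = 0.1103

Answer: Price = 0.1103


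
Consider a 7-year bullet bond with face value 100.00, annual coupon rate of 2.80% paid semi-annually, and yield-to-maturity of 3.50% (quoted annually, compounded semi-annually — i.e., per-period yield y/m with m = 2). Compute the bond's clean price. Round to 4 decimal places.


Answer: Price = 95.6873

Derivation:
Coupon per period c = face * coupon_rate / m = 1.400000
Periods per year m = 2; per-period yield y/m = 0.017500
Number of cashflows N = 14
Cashflows (t years, CF_t, discount factor 1/(1+y/m)^(m*t), PV):
  t = 0.5000: CF_t = 1.400000, DF = 0.982801, PV = 1.375921
  t = 1.0000: CF_t = 1.400000, DF = 0.965898, PV = 1.352257
  t = 1.5000: CF_t = 1.400000, DF = 0.949285, PV = 1.328999
  t = 2.0000: CF_t = 1.400000, DF = 0.932959, PV = 1.306142
  t = 2.5000: CF_t = 1.400000, DF = 0.916913, PV = 1.283678
  t = 3.0000: CF_t = 1.400000, DF = 0.901143, PV = 1.261600
  t = 3.5000: CF_t = 1.400000, DF = 0.885644, PV = 1.239901
  t = 4.0000: CF_t = 1.400000, DF = 0.870412, PV = 1.218576
  t = 4.5000: CF_t = 1.400000, DF = 0.855441, PV = 1.197618
  t = 5.0000: CF_t = 1.400000, DF = 0.840729, PV = 1.177020
  t = 5.5000: CF_t = 1.400000, DF = 0.826269, PV = 1.156776
  t = 6.0000: CF_t = 1.400000, DF = 0.812058, PV = 1.136881
  t = 6.5000: CF_t = 1.400000, DF = 0.798091, PV = 1.117328
  t = 7.0000: CF_t = 101.400000, DF = 0.784365, PV = 79.534601
Price P = sum_t PV_t = 95.687298


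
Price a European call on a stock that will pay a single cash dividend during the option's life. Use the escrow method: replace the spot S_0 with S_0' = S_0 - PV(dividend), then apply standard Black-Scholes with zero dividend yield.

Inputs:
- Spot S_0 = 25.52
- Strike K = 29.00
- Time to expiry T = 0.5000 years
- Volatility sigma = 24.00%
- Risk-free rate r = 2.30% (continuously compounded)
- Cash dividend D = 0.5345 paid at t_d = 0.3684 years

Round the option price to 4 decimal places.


PV(D) = D * exp(-r * t_d) = 0.5345 * 0.99156260 = 0.52999021
S_0' = S_0 - PV(D) = 25.5200 - 0.52999021 = 24.99000979
d1 = (ln(S_0'/K) + (r + sigma^2/2)*T) / (sigma*sqrt(T)) = -0.72431124
d2 = d1 - sigma*sqrt(T) = -0.89401687
exp(-rT) = 0.98856587
N(d1) = 0.23443734; N(d2) = 0.18565643
C = S_0' * N(d1) - K * exp(-rT) * N(d2) = 24.99000979 * 0.23443734 - 29.0000 * 0.98856587 * 0.18565643 = 0.5361

Answer: Price = 0.5361


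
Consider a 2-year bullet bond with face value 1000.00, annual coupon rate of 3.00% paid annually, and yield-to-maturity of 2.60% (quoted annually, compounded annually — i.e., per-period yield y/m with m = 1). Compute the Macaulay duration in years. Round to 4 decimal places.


Answer: Macaulay duration = 1.9710 years

Derivation:
Coupon per period c = face * coupon_rate / m = 30.000000
Periods per year m = 1; per-period yield y/m = 0.026000
Number of cashflows N = 2
Cashflows (t years, CF_t, discount factor 1/(1+y/m)^(m*t), PV):
  t = 1.0000: CF_t = 30.000000, DF = 0.974659, PV = 29.239766
  t = 2.0000: CF_t = 1030.000000, DF = 0.949960, PV = 978.458709
Price P = sum_t PV_t = 1007.698475
Macaulay numerator sum_t t * PV_t:
  t * PV_t at t = 1.0000: 29.239766
  t * PV_t at t = 2.0000: 1956.917418
Macaulay duration D = (sum_t t * PV_t) / P = 1986.157184 / 1007.698475 = 1.970984


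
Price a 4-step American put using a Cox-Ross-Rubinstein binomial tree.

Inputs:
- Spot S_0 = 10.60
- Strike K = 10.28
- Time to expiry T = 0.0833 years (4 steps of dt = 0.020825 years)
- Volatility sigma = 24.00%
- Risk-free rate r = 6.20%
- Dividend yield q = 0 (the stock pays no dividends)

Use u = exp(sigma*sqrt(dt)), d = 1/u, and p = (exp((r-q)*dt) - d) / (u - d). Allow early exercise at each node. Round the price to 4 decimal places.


dt = T/N = 0.020825
u = exp(sigma*sqrt(dt)) = 1.035241; d = 1/u = 0.965959
p = (exp((r-q)*dt) - d) / (u - d) = 0.509991
Discount per step: exp(-r*dt) = 0.998710
Stock lattice S(k, i) with i counting down-moves:
  k=0: S(0,0) = 10.6000
  k=1: S(1,0) = 10.9736; S(1,1) = 10.2392
  k=2: S(2,0) = 11.3603; S(2,1) = 10.6000; S(2,2) = 9.8906
  k=3: S(3,0) = 11.7606; S(3,1) = 10.9736; S(3,2) = 10.2392; S(3,3) = 9.5539
  k=4: S(4,0) = 12.1751; S(4,1) = 11.3603; S(4,2) = 10.6000; S(4,3) = 9.8906; S(4,4) = 9.2287
Terminal payoffs V(N, i) = max(K - S_T, 0):
  V(4,0) = 0.000000; V(4,1) = 0.000000; V(4,2) = 0.000000; V(4,3) = 0.389390; V(4,4) = 1.051305
Backward induction: V(k, i) = exp(-r*dt) * [p * V(k+1, i) + (1-p) * V(k+1, i+1)]; then take max(V_cont, immediate exercise) for American.
  V(3,0) = exp(-r*dt) * [p*0.000000 + (1-p)*0.000000] = 0.000000; exercise = 0.000000; V(3,0) = max -> 0.000000
  V(3,1) = exp(-r*dt) * [p*0.000000 + (1-p)*0.000000] = 0.000000; exercise = 0.000000; V(3,1) = max -> 0.000000
  V(3,2) = exp(-r*dt) * [p*0.000000 + (1-p)*0.389390] = 0.190559; exercise = 0.040837; V(3,2) = max -> 0.190559
  V(3,3) = exp(-r*dt) * [p*0.389390 + (1-p)*1.051305] = 0.712814; exercise = 0.726078; V(3,3) = max -> 0.726078
  V(2,0) = exp(-r*dt) * [p*0.000000 + (1-p)*0.000000] = 0.000000; exercise = 0.000000; V(2,0) = max -> 0.000000
  V(2,1) = exp(-r*dt) * [p*0.000000 + (1-p)*0.190559] = 0.093255; exercise = 0.000000; V(2,1) = max -> 0.093255
  V(2,2) = exp(-r*dt) * [p*0.190559 + (1-p)*0.726078] = 0.452384; exercise = 0.389390; V(2,2) = max -> 0.452384
  V(1,0) = exp(-r*dt) * [p*0.000000 + (1-p)*0.093255] = 0.045637; exercise = 0.000000; V(1,0) = max -> 0.045637
  V(1,1) = exp(-r*dt) * [p*0.093255 + (1-p)*0.452384] = 0.268884; exercise = 0.040837; V(1,1) = max -> 0.268884
  V(0,0) = exp(-r*dt) * [p*0.045637 + (1-p)*0.268884] = 0.154830; exercise = 0.000000; V(0,0) = max -> 0.154830

Answer: Price = V(0,0) = 0.1548


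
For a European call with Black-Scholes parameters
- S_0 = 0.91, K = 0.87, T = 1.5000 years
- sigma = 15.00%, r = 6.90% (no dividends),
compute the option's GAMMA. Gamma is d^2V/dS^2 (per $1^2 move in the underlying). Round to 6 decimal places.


Answer: Gamma = 1.591742

Derivation:
d1 = 0.8999228695; d2 = 0.7162111388
phi(d1) = 0.2661037207; exp(-qT) = 1.0000000000; exp(-rT) = 0.9016760227
Gamma = exp(-qT) * phi(d1) / (S * sigma * sqrt(T)) = 1.0000000000 * 0.2661037207 / (0.9100 * 0.1500 * 1.2247448714) = 1.591742


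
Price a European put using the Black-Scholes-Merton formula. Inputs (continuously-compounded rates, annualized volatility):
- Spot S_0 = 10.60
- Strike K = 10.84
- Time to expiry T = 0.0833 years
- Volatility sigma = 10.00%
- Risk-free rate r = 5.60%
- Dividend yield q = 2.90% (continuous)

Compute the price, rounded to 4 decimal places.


Answer: Price = 0.2593

Derivation:
d1 = (ln(S/K) + (r - q + 0.5*sigma^2) * T) / (sigma * sqrt(T)) = -0.68337513
d2 = d1 - sigma * sqrt(T) = -0.71223687
exp(-rT) = 0.99534606; exp(-qT) = 0.99758722
P = K * exp(-rT) * N(-d2) - S_0 * exp(-qT) * N(-d1)
N(-d1) = 0.75281508; N(-d2) = 0.76184095
P = 10.8400 * 0.99534606 * 0.76184095 - 10.6000 * 0.99758722 * 0.75281508 = 0.2593


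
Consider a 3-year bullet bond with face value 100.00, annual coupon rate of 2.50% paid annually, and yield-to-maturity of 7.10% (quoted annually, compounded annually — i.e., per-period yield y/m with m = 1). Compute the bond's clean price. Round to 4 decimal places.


Coupon per period c = face * coupon_rate / m = 2.500000
Periods per year m = 1; per-period yield y/m = 0.071000
Number of cashflows N = 3
Cashflows (t years, CF_t, discount factor 1/(1+y/m)^(m*t), PV):
  t = 1.0000: CF_t = 2.500000, DF = 0.933707, PV = 2.334267
  t = 2.0000: CF_t = 2.500000, DF = 0.871808, PV = 2.179521
  t = 3.0000: CF_t = 102.500000, DF = 0.814013, PV = 83.436380
Price P = sum_t PV_t = 87.950168

Answer: Price = 87.9502


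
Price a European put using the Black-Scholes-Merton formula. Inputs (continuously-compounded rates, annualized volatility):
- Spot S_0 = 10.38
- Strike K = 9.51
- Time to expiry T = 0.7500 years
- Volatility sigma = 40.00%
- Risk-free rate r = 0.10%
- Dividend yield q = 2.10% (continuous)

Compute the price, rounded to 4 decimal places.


Answer: Price = 1.0277

Derivation:
d1 = (ln(S/K) + (r - q + 0.5*sigma^2) * T) / (sigma * sqrt(T)) = 0.38260137
d2 = d1 - sigma * sqrt(T) = 0.03619121
exp(-rT) = 0.99925028; exp(-qT) = 0.98437338
P = K * exp(-rT) * N(-d2) - S_0 * exp(-qT) * N(-d1)
N(-d1) = 0.35100768; N(-d2) = 0.48556495
P = 9.5100 * 0.99925028 * 0.48556495 - 10.3800 * 0.98437338 * 0.35100768 = 1.0277


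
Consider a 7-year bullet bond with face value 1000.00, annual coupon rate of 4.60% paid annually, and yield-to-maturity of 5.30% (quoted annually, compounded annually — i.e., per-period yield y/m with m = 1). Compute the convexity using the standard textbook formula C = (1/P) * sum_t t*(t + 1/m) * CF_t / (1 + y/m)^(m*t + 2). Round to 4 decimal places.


Coupon per period c = face * coupon_rate / m = 46.000000
Periods per year m = 1; per-period yield y/m = 0.053000
Number of cashflows N = 7
Cashflows (t years, CF_t, discount factor 1/(1+y/m)^(m*t), PV):
  t = 1.0000: CF_t = 46.000000, DF = 0.949668, PV = 43.684710
  t = 2.0000: CF_t = 46.000000, DF = 0.901869, PV = 41.485955
  t = 3.0000: CF_t = 46.000000, DF = 0.856475, PV = 39.397868
  t = 4.0000: CF_t = 46.000000, DF = 0.813367, PV = 37.414879
  t = 5.0000: CF_t = 46.000000, DF = 0.772428, PV = 35.531699
  t = 6.0000: CF_t = 46.000000, DF = 0.733550, PV = 33.743304
  t = 7.0000: CF_t = 1046.000000, DF = 0.696629, PV = 728.673686
Price P = sum_t PV_t = 959.932101
Convexity numerator sum_t t*(t + 1/m) * CF_t / (1+y/m)^(m*t + 2):
  t = 1.0000: term = 78.795736
  t = 2.0000: term = 224.489275
  t = 3.0000: term = 426.380389
  t = 4.0000: term = 674.866080
  t = 5.0000: term = 961.347692
  t = 6.0000: term = 1278.145080
  t = 7.0000: term = 36801.402579
Convexity = (1/P) * sum = 40445.426831 / 959.932101 = 42.133633

Answer: Convexity = 42.1336


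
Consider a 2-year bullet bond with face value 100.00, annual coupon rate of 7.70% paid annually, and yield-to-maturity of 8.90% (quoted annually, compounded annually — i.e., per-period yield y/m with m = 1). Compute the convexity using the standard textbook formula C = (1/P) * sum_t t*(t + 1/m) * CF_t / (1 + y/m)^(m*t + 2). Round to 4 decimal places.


Answer: Convexity = 4.8157

Derivation:
Coupon per period c = face * coupon_rate / m = 7.700000
Periods per year m = 1; per-period yield y/m = 0.089000
Number of cashflows N = 2
Cashflows (t years, CF_t, discount factor 1/(1+y/m)^(m*t), PV):
  t = 1.0000: CF_t = 7.700000, DF = 0.918274, PV = 7.070707
  t = 2.0000: CF_t = 107.700000, DF = 0.843226, PV = 90.815493
Price P = sum_t PV_t = 97.886200
Convexity numerator sum_t t*(t + 1/m) * CF_t / (1+y/m)^(m*t + 2):
  t = 1.0000: term = 11.924415
  t = 2.0000: term = 459.468174
Convexity = (1/P) * sum = 471.392589 / 97.886200 = 4.815721


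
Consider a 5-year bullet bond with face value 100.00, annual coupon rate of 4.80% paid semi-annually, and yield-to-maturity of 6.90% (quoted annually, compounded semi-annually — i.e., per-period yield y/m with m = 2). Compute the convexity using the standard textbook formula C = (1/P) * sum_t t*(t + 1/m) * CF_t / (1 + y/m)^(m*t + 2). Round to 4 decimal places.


Coupon per period c = face * coupon_rate / m = 2.400000
Periods per year m = 2; per-period yield y/m = 0.034500
Number of cashflows N = 10
Cashflows (t years, CF_t, discount factor 1/(1+y/m)^(m*t), PV):
  t = 0.5000: CF_t = 2.400000, DF = 0.966651, PV = 2.319961
  t = 1.0000: CF_t = 2.400000, DF = 0.934413, PV = 2.242592
  t = 1.5000: CF_t = 2.400000, DF = 0.903251, PV = 2.167803
  t = 2.0000: CF_t = 2.400000, DF = 0.873128, PV = 2.095508
  t = 2.5000: CF_t = 2.400000, DF = 0.844010, PV = 2.025624
  t = 3.0000: CF_t = 2.400000, DF = 0.815863, PV = 1.958070
  t = 3.5000: CF_t = 2.400000, DF = 0.788654, PV = 1.892770
  t = 4.0000: CF_t = 2.400000, DF = 0.762353, PV = 1.829647
  t = 4.5000: CF_t = 2.400000, DF = 0.736929, PV = 1.768629
  t = 5.0000: CF_t = 102.400000, DF = 0.712353, PV = 72.944912
Price P = sum_t PV_t = 91.245516
Convexity numerator sum_t t*(t + 1/m) * CF_t / (1+y/m)^(m*t + 2):
  t = 0.5000: term = 1.083901
  t = 1.0000: term = 3.143262
  t = 1.5000: term = 6.076871
  t = 2.0000: term = 9.790351
  t = 2.5000: term = 14.195773
  t = 3.0000: term = 19.211292
  t = 3.5000: term = 24.760809
  t = 4.0000: term = 30.773635
  t = 4.5000: term = 37.184189
  t = 5.0000: term = 1874.419141
Convexity = (1/P) * sum = 2020.639224 / 91.245516 = 22.145080

Answer: Convexity = 22.1451
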